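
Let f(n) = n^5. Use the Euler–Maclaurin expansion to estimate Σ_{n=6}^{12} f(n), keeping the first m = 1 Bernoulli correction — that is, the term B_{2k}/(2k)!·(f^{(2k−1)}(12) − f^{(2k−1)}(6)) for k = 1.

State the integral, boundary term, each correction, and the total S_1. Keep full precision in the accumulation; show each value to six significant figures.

The integral term ∫_6^12 x^5 dx = 489888.
Boundary: ½(f(6) + f(12)) = ½(7776.00 + 248832) = 128304.
So far: 618192.
k=1: B_{2}/(2)! × [f^{(1)}(12) − f^{(1)}(6)] = 1/12 × (103680 − 6480.00) = 8100.00.

S_1 ≈ 626292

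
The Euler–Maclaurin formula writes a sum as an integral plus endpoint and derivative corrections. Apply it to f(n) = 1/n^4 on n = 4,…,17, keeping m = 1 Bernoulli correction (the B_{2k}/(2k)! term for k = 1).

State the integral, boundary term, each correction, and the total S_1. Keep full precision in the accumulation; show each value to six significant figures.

S_1 ≈ 0.00742488

∫_4^17 1/x^4 dx evaluates to 0.00514049.
Endpoint term: (f(4) + f(17))/2 = (0.00390625 + 1.19730e-05)/2 = 0.00195911.
Integral + boundary = 0.00709960.
Correction k=1: B_{2}/2! · (f^{(1)}(17) − f^{(1)}(4)) = 1/12 · (-2.81719e-06 − (-0.00390625)) = 0.000325286.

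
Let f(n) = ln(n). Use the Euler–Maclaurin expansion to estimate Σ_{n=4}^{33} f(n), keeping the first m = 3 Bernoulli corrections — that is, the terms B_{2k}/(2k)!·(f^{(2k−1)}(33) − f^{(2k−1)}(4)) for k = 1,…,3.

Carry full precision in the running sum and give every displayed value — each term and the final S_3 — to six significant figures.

∫_4^33 ln(x) dx evaluates to 80.8396.
Endpoint term: (f(4) + f(33))/2 = (1.38629 + 3.49651)/2 = 2.44140.
So far: 83.2810.
Correction k=1: B_{2}/2! · (f^{(1)}(33) − f^{(1)}(4)) = 1/12 · (0.0303030 − 0.250000) = -0.0183081.
Partial sum through k=1: 83.2627.
Correction k=2: B_{4}/4! · (f^{(3)}(33) − f^{(3)}(4)) = −1/720 · (5.56529e-05 − 0.0312500) = 4.33255e-05.
Partial sum through k=2: 83.2627.
Correction k=3: B_{6}/6! · (f^{(5)}(33) − f^{(5)}(4)) = 1/30240 · (6.13256e-07 − 0.0234375) = -7.75029e-07.

S_3 ≈ 83.2627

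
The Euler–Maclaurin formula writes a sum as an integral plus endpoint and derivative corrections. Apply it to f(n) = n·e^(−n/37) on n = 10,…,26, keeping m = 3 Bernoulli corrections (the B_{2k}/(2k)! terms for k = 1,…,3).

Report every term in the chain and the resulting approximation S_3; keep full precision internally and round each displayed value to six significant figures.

∫_10^26 x·e^(−x/37) dx evaluates to 172.742.
Endpoint term: (f(10) + f(26))/2 = (7.63173 + 12.8764)/2 = 10.2541.
So far: 182.996.
Order-1 term: 1/12 · (0.147235 − 0.556910) = -0.0341396.
After k=1: 182.962.
Order-2 term: −1/720 · (0.000831063 − 0.00152174) = 9.59268e-07.
After k=2: 182.962.
Order-3 term: 1/30240 · (1.13556e-06 − 1.92598e-06) = -2.61385e-11.

S_3 ≈ 182.962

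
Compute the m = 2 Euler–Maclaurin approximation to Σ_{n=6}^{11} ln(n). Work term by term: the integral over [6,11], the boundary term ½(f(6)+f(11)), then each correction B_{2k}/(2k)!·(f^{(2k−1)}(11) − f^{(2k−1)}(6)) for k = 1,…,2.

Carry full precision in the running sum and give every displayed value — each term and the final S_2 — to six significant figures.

The integral term ∫_6^11 ln(x) dx = 10.6263.
Endpoint term: (f(6) + f(11))/2 = (1.79176 + 2.39790)/2 = 2.09483.
So far: 12.7211.
Order-1 term: 1/12 · (0.0909091 − 0.166667) = -0.00631313.
Running total after k=1: 12.7148.
Order-2 term: −1/720 · (0.00150263 − 0.00925926) = 1.07731e-05.

S_2 ≈ 12.7148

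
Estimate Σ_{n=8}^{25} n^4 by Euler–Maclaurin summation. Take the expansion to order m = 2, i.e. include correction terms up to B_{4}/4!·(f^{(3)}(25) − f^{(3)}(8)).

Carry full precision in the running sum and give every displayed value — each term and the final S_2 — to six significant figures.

S_2 ≈ 2.14897e+06

The integral term ∫_8^25 x^4 dx = 1.94657e+06.
½[f(8) + f(25)] = ½[4096.00 + 390625] = 197360.
So far: 2.14393e+06.
Correction k=1: B_{2}/2! · (f^{(1)}(25) − f^{(1)}(8)) = 1/12 · (62500.0 − 2048.00) = 5037.67.
Partial sum through k=1: 2.14897e+06.
Correction k=2: B_{4}/4! · (f^{(3)}(25) − f^{(3)}(8)) = −1/720 · (600.000 − 192.000) = -0.566667.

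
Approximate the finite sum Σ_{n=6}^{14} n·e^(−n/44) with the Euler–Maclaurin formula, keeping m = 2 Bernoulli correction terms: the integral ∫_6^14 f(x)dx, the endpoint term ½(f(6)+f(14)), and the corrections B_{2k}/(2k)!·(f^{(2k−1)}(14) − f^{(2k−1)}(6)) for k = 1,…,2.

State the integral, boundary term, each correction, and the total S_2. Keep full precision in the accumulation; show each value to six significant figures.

∫_6^14 x·e^(−x/44) dx evaluates to 63.0509.
Boundary: ½(f(6) + f(14)) = ½(5.23515 + 10.1846) = 7.70987.
So far: 70.7608.
Correction k=1: B_{2}/2! · (f^{(1)}(14) − f^{(1)}(6)) = 1/12 · (0.496003 − 0.753545) = -0.0214618.
Running total after k=1: 70.7393.
Correction k=2: B_{4}/4! · (f^{(3)}(14) − f^{(3)}(6)) = −1/720 · (0.00100772 − 0.00129060) = 3.92886e-07.

S_2 ≈ 70.7393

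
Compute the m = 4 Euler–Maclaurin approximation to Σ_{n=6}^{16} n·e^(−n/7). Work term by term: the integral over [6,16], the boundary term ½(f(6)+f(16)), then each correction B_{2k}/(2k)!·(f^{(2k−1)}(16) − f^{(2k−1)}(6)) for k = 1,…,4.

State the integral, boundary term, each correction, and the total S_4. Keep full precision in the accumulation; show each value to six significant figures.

The integral term ∫_6^16 x·e^(−x/7) dx = 22.2440.
Boundary: ½(f(6) + f(16)) = ½(2.54624 + 1.62722) = 2.08673.
Integral + boundary = 24.3307.
Order-1 term: 1/12 · (-0.130759 − 0.0606247) = -0.0159486.
Running total after k=1: 24.3148.
Order-2 term: −1/720 · (0.00148253 − 0.0185586) = 2.37167e-05.
Running total after k=2: 24.3148.
Order-3 term: 1/30240 · (0.000114972 − 0.000732243) = -2.04124e-08.
Running total after k=3: 24.3148.
Order-4 term: −1/1209600 · (4.07525e-06 − 2.21580e-05) = 1.49493e-11.

S_4 ≈ 24.3148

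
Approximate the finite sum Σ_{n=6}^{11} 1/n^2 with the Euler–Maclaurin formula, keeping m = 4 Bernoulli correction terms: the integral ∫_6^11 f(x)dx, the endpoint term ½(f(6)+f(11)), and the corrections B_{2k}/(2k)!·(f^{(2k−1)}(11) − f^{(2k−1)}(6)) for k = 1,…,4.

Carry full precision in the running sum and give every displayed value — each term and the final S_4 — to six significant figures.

S_4 ≈ 0.0944211

∫_6^11 1/x^2 dx evaluates to 0.0757576.
½[f(6) + f(11)] = ½[0.0277778 + 0.00826446] = 0.0180211.
So far: 0.0937787.
Order-1 term: 1/12 · (-0.00150263 − (-0.00925926)) = 0.000646386.
After k=1: 0.0944251.
Order-2 term: −1/720 · (-0.000149021 − (-0.00308642)) = -4.07972e-06.
After k=2: 0.0944210.
Order-3 term: 1/30240 · (-3.69474e-05 − (-0.00257202)) = 8.38316e-08.
After k=3: 0.0944211.
Order-4 term: −1/1209600 · (-1.70996e-05 − (-0.00400091)) = -3.29350e-09.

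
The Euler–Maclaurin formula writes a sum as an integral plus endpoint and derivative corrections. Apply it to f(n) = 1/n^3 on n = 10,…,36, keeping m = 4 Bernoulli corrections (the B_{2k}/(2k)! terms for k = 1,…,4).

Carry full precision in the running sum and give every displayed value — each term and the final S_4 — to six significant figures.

The integral term ∫_10^36 1/x^3 dx = 0.00461420.
Endpoint term: (f(10) + f(36))/2 = (0.00100000 + 2.14335e-05)/2 = 0.000510717.
Running total after boundary: 0.00512491.
k=1: B_{2}/(2)! × [f^{(1)}(36) − f^{(1)}(10)] = 1/12 × (-1.78612e-06 − (-0.000300000)) = 2.48512e-05.
Partial sum through k=1: 0.00514977.
k=2: B_{4}/(4)! × [f^{(3)}(36) − f^{(3)}(10)] = −1/720 × (-2.75636e-08 − (-6.00000e-05)) = -8.32951e-08.
Partial sum through k=2: 0.00514968.
k=3: B_{6}/(6)! × [f^{(5)}(36) − f^{(5)}(10)] = 1/30240 × (-8.93265e-10 − (-2.52000e-05)) = 8.33304e-10.
Partial sum through k=3: 0.00514968.
k=4: B_{8}/(8)! × [f^{(7)}(36) − f^{(7)}(10)] = −1/1209600 × (-4.96259e-11 − (-1.81440e-05)) = -1.50000e-11.

S_4 ≈ 0.00514968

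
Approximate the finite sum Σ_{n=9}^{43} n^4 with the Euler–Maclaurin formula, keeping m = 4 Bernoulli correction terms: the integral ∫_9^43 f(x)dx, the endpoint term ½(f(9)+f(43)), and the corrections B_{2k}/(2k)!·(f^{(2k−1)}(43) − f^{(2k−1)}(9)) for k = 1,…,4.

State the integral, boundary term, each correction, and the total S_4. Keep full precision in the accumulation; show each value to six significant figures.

The integral term ∫_9^43 x^4 dx = 2.93899e+07.
½[f(9) + f(43)] = ½[6561.00 + 3.41880e+06] = 1.71268e+06.
So far: 3.11026e+07.
k=1: B_{2}/(2)! × [f^{(1)}(43) − f^{(1)}(9)] = 1/12 × (318028 − 2916.00) = 26259.3.
Running total after k=1: 3.11288e+07.
k=2: B_{4}/(4)! × [f^{(3)}(43) − f^{(3)}(9)] = −1/720 × (1032.00 − 216.000) = -1.13333.
Running total after k=2: 3.11288e+07.
k=3: B_{6}/(6)! × [f^{(5)}(43) − f^{(5)}(9)] = 1/30240 × (0.00000 − 0.00000) = 0.00000.
Running total after k=3: 3.11288e+07.
k=4: B_{8}/(8)! × [f^{(7)}(43) − f^{(7)}(9)] = −1/1209600 × (0.00000 − 0.00000) = 0.00000.

S_4 ≈ 3.11288e+07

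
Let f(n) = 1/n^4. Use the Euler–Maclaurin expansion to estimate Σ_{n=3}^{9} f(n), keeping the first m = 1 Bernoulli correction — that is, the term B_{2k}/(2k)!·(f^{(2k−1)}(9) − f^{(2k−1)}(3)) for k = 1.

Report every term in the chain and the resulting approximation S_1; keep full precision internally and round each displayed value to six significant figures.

∫_3^9 1/x^4 dx evaluates to 0.0118884.
½[f(3) + f(9)] = ½[0.0123457 + 0.000152416] = 0.00624905.
Running total after boundary: 0.0181375.
Order-1 term: 1/12 · (-6.77404e-05 − (-0.0164609)) = 0.00136610.

S_1 ≈ 0.0195036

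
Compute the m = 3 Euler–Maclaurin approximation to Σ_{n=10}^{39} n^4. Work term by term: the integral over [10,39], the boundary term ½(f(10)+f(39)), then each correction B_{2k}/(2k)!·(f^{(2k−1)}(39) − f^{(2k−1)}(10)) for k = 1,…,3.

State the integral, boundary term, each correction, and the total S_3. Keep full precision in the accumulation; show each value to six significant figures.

S_3 ≈ 1.92060e+07

The integral term ∫_10^39 x^4 dx = 1.80248e+07.
Endpoint term: (f(10) + f(39))/2 = (10000.0 + 2.31344e+06)/2 = 1.16172e+06.
Integral + boundary = 1.91866e+07.
k=1: B_{2}/(2)! × [f^{(1)}(39) − f^{(1)}(10)] = 1/12 × (237276 − 4000.00) = 19439.7.
Running total after k=1: 1.92060e+07.
k=2: B_{4}/(4)! × [f^{(3)}(39) − f^{(3)}(10)] = −1/720 × (936.000 − 240.000) = -0.966667.
Running total after k=2: 1.92060e+07.
k=3: B_{6}/(6)! × [f^{(5)}(39) − f^{(5)}(10)] = 1/30240 × (0.00000 − 0.00000) = 0.00000.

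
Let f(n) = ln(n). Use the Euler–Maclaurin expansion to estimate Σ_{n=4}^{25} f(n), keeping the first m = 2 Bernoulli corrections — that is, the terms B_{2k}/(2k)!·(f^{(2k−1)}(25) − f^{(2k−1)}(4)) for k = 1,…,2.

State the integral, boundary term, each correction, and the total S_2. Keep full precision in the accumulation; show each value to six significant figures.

The integral term ∫_4^25 ln(x) dx = 53.9267.
Boundary: ½(f(4) + f(25)) = ½(1.38629 + 3.21888) = 2.30259.
So far: 56.2293.
Order-1 term: 1/12 · (0.0400000 − 0.250000) = -0.0175000.
Running total after k=1: 56.2118.
Order-2 term: −1/720 · (0.000128000 − 0.0312500) = 4.32250e-05.

S_2 ≈ 56.2118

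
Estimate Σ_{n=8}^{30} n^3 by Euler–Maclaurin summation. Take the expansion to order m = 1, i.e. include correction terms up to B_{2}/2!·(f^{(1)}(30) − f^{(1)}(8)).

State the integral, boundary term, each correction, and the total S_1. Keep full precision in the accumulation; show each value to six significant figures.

S_1 ≈ 215441

The integral term ∫_8^30 x^3 dx = 201476.
½[f(8) + f(30)] = ½[512.000 + 27000.0] = 13756.0.
Integral + boundary = 215232.
Order-1 term: 1/12 · (2700.00 − 192.000) = 209.000.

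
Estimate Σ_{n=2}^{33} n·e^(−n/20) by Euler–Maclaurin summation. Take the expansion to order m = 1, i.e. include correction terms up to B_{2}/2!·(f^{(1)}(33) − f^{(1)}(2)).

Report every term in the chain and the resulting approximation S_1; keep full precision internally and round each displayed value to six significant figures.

∫_2^33 x·e^(−x/20) dx evaluates to 194.556.
Endpoint term: (f(2) + f(33))/2 = (1.80967 + 6.33765)/2 = 4.07366.
So far: 198.629.
Correction k=1: B_{2}/2! · (f^{(1)}(33) − f^{(1)}(2)) = 1/12 · (-0.124832 − 0.814354) = -0.0782655.

S_1 ≈ 198.551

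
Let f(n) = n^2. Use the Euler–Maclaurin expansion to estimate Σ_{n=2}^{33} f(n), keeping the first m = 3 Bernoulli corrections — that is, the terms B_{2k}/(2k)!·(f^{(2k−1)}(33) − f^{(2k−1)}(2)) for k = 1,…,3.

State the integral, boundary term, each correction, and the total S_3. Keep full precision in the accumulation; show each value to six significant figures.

∫_2^33 x^2 dx evaluates to 11976.3.
½[f(2) + f(33)] = ½[4.00000 + 1089.00] = 546.500.
Running total after boundary: 12522.8.
Order-1 term: 1/12 · (66.0000 − 4.00000) = 5.16667.
After k=1: 12528.0.
Order-2 term: −1/720 · (0.00000 − 0.00000) = 0.00000.
After k=2: 12528.0.
Order-3 term: 1/30240 · (0.00000 − 0.00000) = 0.00000.

S_3 ≈ 12528.0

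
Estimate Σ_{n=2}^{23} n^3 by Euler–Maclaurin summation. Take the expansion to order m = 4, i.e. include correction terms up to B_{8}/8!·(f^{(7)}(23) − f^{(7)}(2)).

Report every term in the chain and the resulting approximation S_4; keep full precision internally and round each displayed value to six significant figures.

S_4 ≈ 76175.0

∫_2^23 x^3 dx evaluates to 69956.2.
Boundary: ½(f(2) + f(23)) = ½(8.00000 + 12167.0) = 6087.50.
So far: 76043.8.
Order-1 term: 1/12 · (1587.00 − 12.0000) = 131.250.
Partial sum through k=1: 76175.0.
Order-2 term: −1/720 · (6.00000 − 6.00000) = 0.00000.
Partial sum through k=2: 76175.0.
Order-3 term: 1/30240 · (0.00000 − 0.00000) = 0.00000.
Partial sum through k=3: 76175.0.
Order-4 term: −1/1209600 · (0.00000 − 0.00000) = 0.00000.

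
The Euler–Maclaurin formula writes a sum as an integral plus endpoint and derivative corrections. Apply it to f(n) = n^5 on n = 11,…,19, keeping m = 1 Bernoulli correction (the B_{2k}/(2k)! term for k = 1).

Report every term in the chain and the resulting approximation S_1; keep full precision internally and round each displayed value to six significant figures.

S_1 ≈ 8.91250e+06

Integral: ∫_11^19 x^5 dx = 7.54572e+06.
Boundary: ½(f(11) + f(19)) = ½(161051 + 2.47610e+06) = 1.31858e+06.
Running total after boundary: 8.86430e+06.
k=1: B_{2}/(2)! × [f^{(1)}(19) − f^{(1)}(11)] = 1/12 × (651605 − 73205.0) = 48200.0.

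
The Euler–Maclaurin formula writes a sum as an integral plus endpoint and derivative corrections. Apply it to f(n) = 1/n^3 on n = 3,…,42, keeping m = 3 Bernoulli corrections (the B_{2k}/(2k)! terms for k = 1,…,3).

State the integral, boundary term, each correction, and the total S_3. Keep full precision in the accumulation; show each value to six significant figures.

The integral term ∫_3^42 1/x^3 dx = 0.0552721.
Boundary: ½(f(3) + f(42)) = ½(0.0370370 + 1.34975e-05) = 0.0185253.
Integral + boundary = 0.0737974.
Correction k=1: B_{2}/2! · (f^{(1)}(42) − f^{(1)}(3)) = 1/12 · (-9.64104e-07 − (-0.0370370)) = 0.00308634.
Partial sum through k=1: 0.0768837.
Correction k=2: B_{4}/4! · (f^{(3)}(42) − f^{(3)}(3)) = −1/720 · (-1.09309e-08 − (-0.0823045)) = -0.000114312.
Partial sum through k=2: 0.0767694.
Correction k=3: B_{6}/6! · (f^{(5)}(42) − f^{(5)}(3)) = 1/30240 · (-2.60259e-10 − (-0.384088)) = 1.27013e-05.

S_3 ≈ 0.0767821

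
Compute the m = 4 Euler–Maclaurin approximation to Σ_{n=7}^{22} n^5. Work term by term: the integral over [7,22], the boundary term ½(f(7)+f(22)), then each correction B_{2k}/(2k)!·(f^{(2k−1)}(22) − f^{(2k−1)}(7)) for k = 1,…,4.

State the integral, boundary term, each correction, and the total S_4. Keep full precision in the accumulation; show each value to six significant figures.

The integral term ∫_7^22 x^5 dx = 1.88770e+07.
½[f(7) + f(22)] = ½[16807.0 + 5.15363e+06] = 2.58522e+06.
Running total after boundary: 2.14623e+07.
Order-1 term: 1/12 · (1.17128e+06 − 12005.0) = 96606.2.
Running total after k=1: 2.15589e+07.
Order-2 term: −1/720 · (29040.0 − 2940.00) = -36.2500.
Running total after k=2: 2.15588e+07.
Order-3 term: 1/30240 · (120.000 − 120.000) = 0.00000.
Running total after k=3: 2.15588e+07.
Order-4 term: −1/1209600 · (0.00000 − 0.00000) = 0.00000.

S_4 ≈ 2.15588e+07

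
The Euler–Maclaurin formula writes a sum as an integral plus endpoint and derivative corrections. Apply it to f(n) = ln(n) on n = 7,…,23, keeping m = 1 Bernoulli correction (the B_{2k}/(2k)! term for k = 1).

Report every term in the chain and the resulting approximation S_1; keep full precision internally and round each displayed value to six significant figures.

∫_7^23 ln(x) dx evaluates to 42.4950.
Endpoint term: (f(7) + f(23))/2 = (1.94591 + 3.13549)/2 = 2.54070.
So far: 45.0357.
Correction k=1: B_{2}/2! · (f^{(1)}(23) − f^{(1)}(7)) = 1/12 · (0.0434783 − 0.142857) = -0.00828157.

S_1 ≈ 45.0274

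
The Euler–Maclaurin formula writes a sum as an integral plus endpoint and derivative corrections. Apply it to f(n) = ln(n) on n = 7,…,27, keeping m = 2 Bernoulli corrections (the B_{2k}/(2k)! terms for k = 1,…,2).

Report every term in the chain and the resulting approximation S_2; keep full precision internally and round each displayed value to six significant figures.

S_2 ≈ 57.9783

Integral: ∫_7^27 ln(x) dx = 55.3662.
½[f(7) + f(27)] = ½[1.94591 + 3.29584] = 2.62087.
Integral + boundary = 57.9871.
k=1: B_{2}/(2)! × [f^{(1)}(27) − f^{(1)}(7)] = 1/12 × (0.0370370 − 0.142857) = -0.00881834.
After k=1: 57.9783.
k=2: B_{4}/(4)! × [f^{(3)}(27) − f^{(3)}(7)] = −1/720 × (0.000101611 − 0.00583090) = 7.95735e-06.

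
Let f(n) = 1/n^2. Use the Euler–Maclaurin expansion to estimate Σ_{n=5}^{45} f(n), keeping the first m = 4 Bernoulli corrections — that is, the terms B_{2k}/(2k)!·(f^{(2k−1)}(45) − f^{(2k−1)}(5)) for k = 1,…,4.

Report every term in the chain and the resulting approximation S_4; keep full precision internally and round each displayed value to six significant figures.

S_4 ≈ 0.199346

∫_5^45 1/x^2 dx evaluates to 0.177778.
Endpoint term: (f(5) + f(45))/2 = (0.0400000 + 0.000493827)/2 = 0.0202469.
So far: 0.198025.
k=1: B_{2}/(2)! × [f^{(1)}(45) − f^{(1)}(5)] = 1/12 × (-2.19479e-05 − (-0.0160000)) = 0.00133150.
Running total after k=1: 0.199356.
k=2: B_{4}/(4)! × [f^{(3)}(45) − f^{(3)}(5)] = −1/720 × (-1.30061e-07 − (-0.00768000)) = -1.06665e-05.
Running total after k=2: 0.199346.
k=3: B_{6}/(6)! × [f^{(5)}(45) − f^{(5)}(5)] = 1/30240 × (-1.92684e-09 − (-0.00921600)) = 3.04762e-07.
Running total after k=3: 0.199346.
k=4: B_{8}/(8)! × [f^{(7)}(45) − f^{(7)}(5)] = −1/1209600 × (-5.32854e-11 − (-0.0206438)) = -1.70667e-08.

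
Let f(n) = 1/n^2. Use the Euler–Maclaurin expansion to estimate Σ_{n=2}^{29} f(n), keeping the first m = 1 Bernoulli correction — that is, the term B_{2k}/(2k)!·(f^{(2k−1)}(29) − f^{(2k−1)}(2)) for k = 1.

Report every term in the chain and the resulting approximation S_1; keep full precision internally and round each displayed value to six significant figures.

S_1 ≈ 0.611938

The integral term ∫_2^29 1/x^2 dx = 0.465517.
Endpoint term: (f(2) + f(29))/2 = (0.250000 + 0.00118906)/2 = 0.125595.
Integral + boundary = 0.591112.
Correction k=1: B_{2}/2! · (f^{(1)}(29) − f^{(1)}(2)) = 1/12 · (-8.20042e-05 − (-0.250000)) = 0.0208265.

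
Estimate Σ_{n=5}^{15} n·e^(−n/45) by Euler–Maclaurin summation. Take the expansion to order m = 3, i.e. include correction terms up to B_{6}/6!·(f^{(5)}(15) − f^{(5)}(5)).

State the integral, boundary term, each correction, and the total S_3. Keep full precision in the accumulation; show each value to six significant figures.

S_3 ≈ 86.3385

The integral term ∫_5^15 x·e^(−x/45) dx = 78.7539.
½[f(5) + f(15)] = ½[4.47420 + 10.7480] = 7.61108.
Running total after boundary: 86.3650.
Order-1 term: 1/12 · (0.477688 − 0.795413) = -0.0264771.
After k=1: 86.3385.
Order-2 term: −1/720 · (0.000943580 − 0.00127659) = 4.62511e-07.
After k=2: 86.3385.
Order-3 term: 1/30240 · (8.15440e-07 − 1.06685e-06) = -8.31398e-12.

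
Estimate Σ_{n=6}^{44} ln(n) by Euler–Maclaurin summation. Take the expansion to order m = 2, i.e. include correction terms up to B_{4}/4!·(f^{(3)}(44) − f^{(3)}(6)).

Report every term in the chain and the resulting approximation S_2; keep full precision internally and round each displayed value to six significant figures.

The integral term ∫_6^44 ln(x) dx = 117.754.
Endpoint term: (f(6) + f(44))/2 = (1.79176 + 3.78419)/2 = 2.78797.
Running total after boundary: 120.542.
k=1: B_{2}/(2)! × [f^{(1)}(44) − f^{(1)}(6)] = 1/12 × (0.0227273 − 0.166667) = -0.0119949.
Running total after k=1: 120.530.
k=2: B_{4}/(4)! × [f^{(3)}(44) − f^{(3)}(6)] = −1/720 × (2.34786e-05 − 0.00925926) = 1.28275e-05.

S_2 ≈ 120.530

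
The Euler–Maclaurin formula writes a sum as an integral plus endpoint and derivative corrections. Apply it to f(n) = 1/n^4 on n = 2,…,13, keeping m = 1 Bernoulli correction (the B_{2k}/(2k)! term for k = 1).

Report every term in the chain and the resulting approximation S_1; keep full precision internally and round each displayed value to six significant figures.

Integral: ∫_2^13 1/x^4 dx = 0.0415149.
Boundary: ½(f(2) + f(13)) = ½(0.0625000 + 3.50128e-05) = 0.0312675.
Running total after boundary: 0.0727825.
Correction k=1: B_{2}/2! · (f^{(1)}(13) − f^{(1)}(2)) = 1/12 · (-1.07732e-05 − (-0.125000)) = 0.0104158.

S_1 ≈ 0.0831982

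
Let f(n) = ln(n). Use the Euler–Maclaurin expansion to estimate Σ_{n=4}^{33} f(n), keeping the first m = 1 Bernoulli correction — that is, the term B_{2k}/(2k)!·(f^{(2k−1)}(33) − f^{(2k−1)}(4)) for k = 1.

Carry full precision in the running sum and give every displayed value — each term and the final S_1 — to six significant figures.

The integral term ∫_4^33 ln(x) dx = 80.8396.
Boundary: ½(f(4) + f(33)) = ½(1.38629 + 3.49651) = 2.44140.
So far: 83.2810.
Correction k=1: B_{2}/2! · (f^{(1)}(33) − f^{(1)}(4)) = 1/12 · (0.0303030 − 0.250000) = -0.0183081.

S_1 ≈ 83.2627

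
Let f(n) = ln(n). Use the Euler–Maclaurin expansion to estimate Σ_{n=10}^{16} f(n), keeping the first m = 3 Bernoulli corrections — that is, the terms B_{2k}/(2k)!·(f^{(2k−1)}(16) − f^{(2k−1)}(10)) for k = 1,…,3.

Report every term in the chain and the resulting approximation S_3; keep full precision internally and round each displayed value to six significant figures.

The integral term ∫_10^16 ln(x) dx = 15.3356.
Boundary: ½(f(10) + f(16)) = ½(2.30259 + 2.77259) = 2.53759.
Integral + boundary = 17.8732.
Correction k=1: B_{2}/2! · (f^{(1)}(16) − f^{(1)}(10)) = 1/12 · (0.0625000 − 0.100000) = -0.00312500.
Running total after k=1: 17.8700.
Correction k=2: B_{4}/4! · (f^{(3)}(16) − f^{(3)}(10)) = −1/720 · (0.000488281 − 0.00200000) = 2.09961e-06.
Running total after k=2: 17.8700.
Correction k=3: B_{6}/6! · (f^{(5)}(16) − f^{(5)}(10)) = 1/30240 · (2.28882e-05 − 0.000240000) = -7.17962e-09.

S_3 ≈ 17.8700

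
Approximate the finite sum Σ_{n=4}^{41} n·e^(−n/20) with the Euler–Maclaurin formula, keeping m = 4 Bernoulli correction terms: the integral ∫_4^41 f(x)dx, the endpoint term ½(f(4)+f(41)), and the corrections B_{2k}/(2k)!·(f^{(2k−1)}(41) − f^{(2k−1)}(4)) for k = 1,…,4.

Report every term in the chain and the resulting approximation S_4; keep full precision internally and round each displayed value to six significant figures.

The integral term ∫_4^41 x·e^(−x/20) dx = 235.934.
Endpoint term: (f(4) + f(41))/2 = (3.27492 + 5.27813)/2 = 4.27653.
Running total after boundary: 240.211.
Correction k=1: B_{2}/2! · (f^{(1)}(41) − f^{(1)}(4)) = 1/12 · (-0.135172 − 0.654985) = -0.0658464.
Running total after k=1: 240.145.
Correction k=2: B_{4}/4! · (f^{(3)}(41) − f^{(3)}(4)) = −1/720 · (0.000305745 − 0.00573112) = 7.53524e-06.
Running total after k=2: 240.145.
Correction k=3: B_{6}/6! · (f^{(5)}(41) − f^{(5)}(4)) = 1/30240 · (2.37355e-06 − 2.45619e-05) = -7.33742e-10.
Running total after k=3: 240.145.
Correction k=4: B_{8}/8! · (f^{(7)}(41) − f^{(7)}(4)) = −1/1209600 · (9.95684e-09 − 8.69901e-08) = 6.36849e-14.

S_4 ≈ 240.145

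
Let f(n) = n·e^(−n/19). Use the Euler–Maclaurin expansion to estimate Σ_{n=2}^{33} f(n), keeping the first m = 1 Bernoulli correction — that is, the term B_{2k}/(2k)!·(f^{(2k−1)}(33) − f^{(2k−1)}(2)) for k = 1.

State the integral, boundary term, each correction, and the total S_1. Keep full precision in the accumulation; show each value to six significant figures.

S_1 ≈ 188.900

Integral: ∫_2^33 x·e^(−x/19) dx = 185.172.
Endpoint term: (f(2) + f(33))/2 = (1.80018 + 5.81049)/2 = 3.80533.
Integral + boundary = 188.978.
k=1: B_{2}/(2)! × [f^{(1)}(33) − f^{(1)}(2)] = 1/12 × (-0.129740 − 0.805342) = -0.0779235.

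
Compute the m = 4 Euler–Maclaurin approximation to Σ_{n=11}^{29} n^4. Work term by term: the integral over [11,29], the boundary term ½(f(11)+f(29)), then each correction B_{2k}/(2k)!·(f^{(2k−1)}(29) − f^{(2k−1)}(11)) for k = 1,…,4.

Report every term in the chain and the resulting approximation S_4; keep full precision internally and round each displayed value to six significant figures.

∫_11^29 x^4 dx evaluates to 4.07002e+06.
½[f(11) + f(29)] = ½[14641.0 + 707281] = 360961.
Running total after boundary: 4.43098e+06.
k=1: B_{2}/(2)! × [f^{(1)}(29) − f^{(1)}(11)] = 1/12 × (97556.0 − 5324.00) = 7686.00.
After k=1: 4.43867e+06.
k=2: B_{4}/(4)! × [f^{(3)}(29) − f^{(3)}(11)] = −1/720 × (696.000 − 264.000) = -0.600000.
After k=2: 4.43867e+06.
k=3: B_{6}/(6)! × [f^{(5)}(29) − f^{(5)}(11)] = 1/30240 × (0.00000 − 0.00000) = 0.00000.
After k=3: 4.43867e+06.
k=4: B_{8}/(8)! × [f^{(7)}(29) − f^{(7)}(11)] = −1/1209600 × (0.00000 − 0.00000) = 0.00000.

S_4 ≈ 4.43867e+06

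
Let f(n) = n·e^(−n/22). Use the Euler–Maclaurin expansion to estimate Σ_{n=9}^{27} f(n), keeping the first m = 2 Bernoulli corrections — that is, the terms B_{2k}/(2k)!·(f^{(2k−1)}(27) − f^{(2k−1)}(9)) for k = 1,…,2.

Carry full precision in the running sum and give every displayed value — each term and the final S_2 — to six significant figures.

S_2 ≈ 143.977

∫_9^27 x·e^(−x/22) dx evaluates to 137.069.
Boundary: ½(f(9) + f(27)) = ½(5.97828 + 7.91345) = 6.94587.
So far: 144.015.
k=1: B_{2}/(2)! × [f^{(1)}(27) − f^{(1)}(9)] = 1/12 × (-0.0666116 − 0.392514) = -0.0382604.
After k=1: 143.977.
k=2: B_{4}/(4)! × [f^{(3)}(27) − f^{(3)}(9)] = −1/720 × (0.00107349 − 0.00355583) = 3.44769e-06.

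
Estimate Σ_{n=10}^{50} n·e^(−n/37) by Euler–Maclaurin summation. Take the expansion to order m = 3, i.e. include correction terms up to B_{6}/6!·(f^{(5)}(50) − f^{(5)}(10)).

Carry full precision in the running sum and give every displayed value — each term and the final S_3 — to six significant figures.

S_3 ≈ 504.025

The integral term ∫_10^50 x·e^(−x/37) dx = 493.791.
Boundary: ½(f(10) + f(50)) = ½(7.63173 + 12.9445) = 10.2881.
Integral + boundary = 504.079.
Order-1 term: 1/12 · (-0.0909614 − 0.556910) = -0.0539893.
Partial sum through k=1: 504.025.
Order-2 term: −1/720 · (0.000311774 − 0.00152174) = 1.68050e-06.
Partial sum through k=2: 504.025.
Order-3 term: 1/30240 · (5.04012e-07 − 1.92598e-06) = -4.70229e-11.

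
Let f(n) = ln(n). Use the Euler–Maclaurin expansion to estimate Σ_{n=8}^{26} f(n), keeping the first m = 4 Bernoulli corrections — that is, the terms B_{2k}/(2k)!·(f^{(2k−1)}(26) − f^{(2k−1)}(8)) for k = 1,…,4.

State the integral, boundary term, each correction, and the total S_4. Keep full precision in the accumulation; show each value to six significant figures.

∫_8^26 ln(x) dx evaluates to 50.0750.
Boundary: ½(f(8) + f(26)) = ½(2.07944 + 3.25810) = 2.66877.
So far: 52.7437.
Order-1 term: 1/12 · (0.0384615 − 0.125000) = -0.00721154.
After k=1: 52.7365.
Order-2 term: −1/720 · (0.000113792 − 0.00390625) = 5.26730e-06.
After k=2: 52.7365.
Order-3 term: 1/30240 · (2.01997e-06 − 0.000732422) = -2.41535e-08.
After k=3: 52.7365.
Order-4 term: −1/1209600 · (8.96436e-08 − 0.000343323) = 2.83758e-10.

S_4 ≈ 52.7365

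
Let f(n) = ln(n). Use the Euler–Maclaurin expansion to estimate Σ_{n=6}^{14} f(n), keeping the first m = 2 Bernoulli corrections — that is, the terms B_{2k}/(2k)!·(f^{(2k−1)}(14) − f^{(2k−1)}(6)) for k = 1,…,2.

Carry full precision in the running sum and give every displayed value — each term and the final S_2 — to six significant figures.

Integral: ∫_6^14 ln(x) dx = 18.1962.
Boundary: ½(f(6) + f(14)) = ½(1.79176 + 2.63906) = 2.21541.
Integral + boundary = 20.4117.
k=1: B_{2}/(2)! × [f^{(1)}(14) − f^{(1)}(6)] = 1/12 × (0.0714286 − 0.166667) = -0.00793651.
After k=1: 20.4037.
k=2: B_{4}/(4)! × [f^{(3)}(14) − f^{(3)}(6)] = −1/720 × (0.000728863 − 0.00925926) = 1.18478e-05.

S_2 ≈ 20.4037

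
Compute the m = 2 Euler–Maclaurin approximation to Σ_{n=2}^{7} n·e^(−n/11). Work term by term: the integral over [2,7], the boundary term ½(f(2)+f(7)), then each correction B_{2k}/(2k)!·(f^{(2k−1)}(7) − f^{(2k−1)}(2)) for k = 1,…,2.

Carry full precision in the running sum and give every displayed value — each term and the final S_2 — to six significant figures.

S_2 ≈ 17.0876

∫_2^7 x·e^(−x/11) dx evaluates to 14.4424.
Boundary: ½(f(2) + f(7)) = ½(1.66751 + 3.70449) = 2.68600.
Integral + boundary = 17.1284.
Order-1 term: 1/12 · (0.192441 − 0.682161) = -0.0408100.
Running total after k=1: 17.0876.
Order-2 term: −1/720 · (0.0103378 − 0.0194187) = 1.26125e-05.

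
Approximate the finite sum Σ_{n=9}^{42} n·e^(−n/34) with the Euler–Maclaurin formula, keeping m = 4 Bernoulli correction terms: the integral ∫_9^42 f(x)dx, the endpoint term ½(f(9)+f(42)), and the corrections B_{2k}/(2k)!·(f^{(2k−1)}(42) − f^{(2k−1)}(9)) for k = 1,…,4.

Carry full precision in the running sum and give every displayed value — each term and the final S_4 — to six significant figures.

S_4 ≈ 380.195

∫_9^42 x·e^(−x/34) dx evaluates to 370.689.
Endpoint term: (f(9) + f(42))/2 = (6.90688 + 12.2115)/2 = 9.55918.
Running total after boundary: 380.248.
Correction k=1: B_{2}/2! · (f^{(1)}(42) − f^{(1)}(9)) = 1/12 · (-0.0684116 − 0.564288) = -0.0527250.
After k=1: 380.195.
Correction k=2: B_{4}/4! · (f^{(3)}(42) − f^{(3)}(9)) = −1/720 · (0.000443847 − 0.00181587) = 1.90559e-06.
After k=2: 380.195.
Correction k=3: B_{6}/6! · (f^{(5)}(42) − f^{(5)}(9)) = 1/30240 · (8.19094e-07 − 2.71939e-06) = -6.28404e-11.
After k=3: 380.195.
Correction k=4: B_{8}/8! · (f^{(7)}(42) − f^{(7)}(9)) = −1/1209600 · (1.08498e-09 − 3.34598e-09) = 1.86921e-15.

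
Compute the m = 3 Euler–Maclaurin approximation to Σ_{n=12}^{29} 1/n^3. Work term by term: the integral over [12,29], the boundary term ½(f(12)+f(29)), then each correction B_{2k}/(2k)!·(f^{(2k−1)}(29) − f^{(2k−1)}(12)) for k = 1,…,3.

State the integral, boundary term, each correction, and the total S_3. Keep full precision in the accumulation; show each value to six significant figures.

S_3 ≈ 0.00319922

The integral term ∫_12^29 1/x^3 dx = 0.00287769.
Boundary: ½(f(12) + f(29)) = ½(0.000578704 + 4.10021e-05) = 0.000309853.
So far: 0.00318754.
k=1: B_{2}/(2)! × [f^{(1)}(29) − f^{(1)}(12)] = 1/12 × (-4.24160e-06 − (-0.000144676)) = 1.17029e-05.
Running total after k=1: 0.00319925.
k=2: B_{4}/(4)! × [f^{(3)}(29) − f^{(3)}(12)] = −1/720 × (-1.00870e-07 − (-2.00939e-05)) = -2.77681e-08.
Running total after k=2: 0.00319922.
k=3: B_{6}/(6)! × [f^{(5)}(29) − f^{(5)}(12)] = 1/30240 × (-5.03752e-09 − (-5.86071e-06)) = 1.93640e-10.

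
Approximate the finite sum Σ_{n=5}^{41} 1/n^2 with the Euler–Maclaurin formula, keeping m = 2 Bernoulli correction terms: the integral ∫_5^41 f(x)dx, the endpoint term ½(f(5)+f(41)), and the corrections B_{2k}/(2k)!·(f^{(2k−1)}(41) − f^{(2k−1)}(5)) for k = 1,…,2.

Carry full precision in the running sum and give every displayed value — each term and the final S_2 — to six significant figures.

S_2 ≈ 0.197227

The integral term ∫_5^41 1/x^2 dx = 0.175610.
½[f(5) + f(41)] = ½[0.0400000 + 0.000594884] = 0.0202974.
So far: 0.195907.
k=1: B_{2}/(2)! × [f^{(1)}(41) − f^{(1)}(5)] = 1/12 × (-2.90187e-05 − (-0.0160000)) = 0.00133092.
Running total after k=1: 0.197238.
k=2: B_{4}/(4)! × [f^{(3)}(41) − f^{(3)}(5)] = −1/720 × (-2.07153e-07 − (-0.00768000)) = -1.06664e-05.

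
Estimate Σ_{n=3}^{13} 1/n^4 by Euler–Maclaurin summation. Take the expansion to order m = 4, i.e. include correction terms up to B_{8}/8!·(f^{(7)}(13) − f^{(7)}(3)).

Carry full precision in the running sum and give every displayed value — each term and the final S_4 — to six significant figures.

S_4 ≈ 0.0196874

Integral: ∫_3^13 1/x^4 dx = 0.0121940.
Endpoint term: (f(3) + f(13))/2 = (0.0123457 + 3.50128e-05)/2 = 0.00619035.
So far: 0.0183843.
k=1: B_{2}/(2)! × [f^{(1)}(13) − f^{(1)}(3)] = 1/12 × (-1.07732e-05 − (-0.0164609)) = 0.00137084.
Running total after k=1: 0.0197551.
k=2: B_{4}/(4)! × [f^{(3)}(13) − f^{(3)}(3)] = −1/720 × (-1.91240e-06 − (-0.0548697)) = -7.62052e-05.
Running total after k=2: 0.0196789.
k=3: B_{6}/(6)! × [f^{(5)}(13) − f^{(5)}(3)] = 1/30240 × (-6.33693e-07 − (-0.341411)) = 1.12900e-05.
Running total after k=3: 0.0196902.
k=4: B_{8}/(8)! × [f^{(7)}(13) − f^{(7)}(3)] = −1/1209600 × (-3.37470e-07 − (-3.41411)) = -2.82251e-06.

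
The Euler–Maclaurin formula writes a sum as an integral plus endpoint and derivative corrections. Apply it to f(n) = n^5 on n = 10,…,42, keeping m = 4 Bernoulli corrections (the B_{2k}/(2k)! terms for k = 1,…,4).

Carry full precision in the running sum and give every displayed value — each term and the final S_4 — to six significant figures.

The integral term ∫_10^42 x^5 dx = 9.14672e+08.
Endpoint term: (f(10) + f(42))/2 = (100000 + 1.30691e+08)/2 = 6.53956e+07.
Running total after boundary: 9.80068e+08.
k=1: B_{2}/(2)! × [f^{(1)}(42) − f^{(1)}(10)] = 1/12 × (1.55585e+07 − 50000.0) = 1.29237e+06.
After k=1: 9.81360e+08.
k=2: B_{4}/(4)! × [f^{(3)}(42) − f^{(3)}(10)] = −1/720 × (105840 − 6000.00) = -138.667.
After k=2: 9.81360e+08.
k=3: B_{6}/(6)! × [f^{(5)}(42) − f^{(5)}(10)] = 1/30240 × (120.000 − 120.000) = 0.00000.
After k=3: 9.81360e+08.
k=4: B_{8}/(8)! × [f^{(7)}(42) − f^{(7)}(10)] = −1/1209600 × (0.00000 − 0.00000) = 0.00000.

S_4 ≈ 9.81360e+08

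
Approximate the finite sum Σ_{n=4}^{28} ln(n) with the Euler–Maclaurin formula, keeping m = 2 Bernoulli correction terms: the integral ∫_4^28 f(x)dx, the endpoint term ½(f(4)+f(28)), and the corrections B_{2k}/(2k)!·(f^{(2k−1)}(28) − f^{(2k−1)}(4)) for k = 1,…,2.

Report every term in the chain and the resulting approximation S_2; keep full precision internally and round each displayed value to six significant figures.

S_2 ≈ 66.0980

The integral term ∫_4^28 ln(x) dx = 63.7565.
Endpoint term: (f(4) + f(28))/2 = (1.38629 + 3.33220)/2 = 2.35925.
So far: 66.1158.
Correction k=1: B_{2}/2! · (f^{(1)}(28) − f^{(1)}(4)) = 1/12 · (0.0357143 − 0.250000) = -0.0178571.
Running total after k=1: 66.0979.
Correction k=2: B_{4}/4! · (f^{(3)}(28) − f^{(3)}(4)) = −1/720 · (9.11079e-05 − 0.0312500) = 4.32762e-05.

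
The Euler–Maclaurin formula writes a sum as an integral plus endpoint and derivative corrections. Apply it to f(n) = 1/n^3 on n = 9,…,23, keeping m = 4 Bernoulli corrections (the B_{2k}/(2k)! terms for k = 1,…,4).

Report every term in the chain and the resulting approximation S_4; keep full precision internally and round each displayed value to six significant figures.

Integral: ∫_9^23 1/x^3 dx = 0.00522766.
Endpoint term: (f(9) + f(23))/2 = (0.00137174 + 8.21895e-05)/2 = 0.000726966.
Integral + boundary = 0.00595463.
k=1: B_{2}/(2)! × [f^{(1)}(23) − f^{(1)}(9)] = 1/12 × (-1.07204e-05 − (-0.000457247)) = 3.72106e-05.
Partial sum through k=1: 0.00599184.
k=2: B_{4}/(4)! × [f^{(3)}(23) − f^{(3)}(9)] = −1/720 × (-4.05307e-07 − (-0.000112901)) = -1.56243e-07.
Partial sum through k=2: 0.00599168.
k=3: B_{6}/(6)! × [f^{(5)}(23) − f^{(5)}(9)] = 1/30240 × (-3.21794e-08 − (-5.85410e-05)) = 1.93482e-09.
Partial sum through k=3: 0.00599168.
k=4: B_{8}/(8)! × [f^{(7)}(23) − f^{(7)}(9)] = −1/1209600 × (-4.37980e-09 − (-5.20365e-05)) = -4.30160e-11.

S_4 ≈ 0.00599168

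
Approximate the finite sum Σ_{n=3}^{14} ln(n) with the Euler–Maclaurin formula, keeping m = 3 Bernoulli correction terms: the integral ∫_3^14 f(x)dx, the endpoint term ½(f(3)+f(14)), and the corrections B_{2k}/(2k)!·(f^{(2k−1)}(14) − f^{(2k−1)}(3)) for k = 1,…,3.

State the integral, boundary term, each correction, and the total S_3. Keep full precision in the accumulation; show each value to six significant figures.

S_3 ≈ 24.4981

Integral: ∫_3^14 ln(x) dx = 22.6510.
Endpoint term: (f(3) + f(14))/2 = (1.09861 + 2.63906)/2 = 1.86883.
Integral + boundary = 24.5198.
Correction k=1: B_{2}/2! · (f^{(1)}(14) − f^{(1)}(3)) = 1/12 · (0.0714286 − 0.333333) = -0.0218254.
Partial sum through k=1: 24.4980.
Correction k=2: B_{4}/4! · (f^{(3)}(14) − f^{(3)}(3)) = −1/720 · (0.000728863 − 0.0740741) = 0.000101868.
Partial sum through k=2: 24.4981.
Correction k=3: B_{6}/6! · (f^{(5)}(14) − f^{(5)}(3)) = 1/30240 · (4.46243e-05 − 0.0987654) = -3.26458e-06.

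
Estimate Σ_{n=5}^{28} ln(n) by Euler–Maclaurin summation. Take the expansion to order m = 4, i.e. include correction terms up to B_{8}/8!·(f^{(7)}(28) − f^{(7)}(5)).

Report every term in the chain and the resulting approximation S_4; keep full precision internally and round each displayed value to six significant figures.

S_4 ≈ 64.7117

The integral term ∫_5^28 ln(x) dx = 62.2545.
½[f(5) + f(28)] = ½[1.60944 + 3.33220] = 2.47082.
So far: 64.7254.
k=1: B_{2}/(2)! × [f^{(1)}(28) − f^{(1)}(5)] = 1/12 × (0.0357143 − 0.200000) = -0.0136905.
Running total after k=1: 64.7117.
k=2: B_{4}/(4)! × [f^{(3)}(28) − f^{(3)}(5)] = −1/720 × (9.11079e-05 − 0.0160000) = 2.20957e-05.
Running total after k=2: 64.7117.
k=3: B_{6}/(6)! × [f^{(5)}(28) − f^{(5)}(5)] = 1/30240 × (1.39451e-06 − 0.00768000) = -2.53922e-07.
Running total after k=3: 64.7117.
k=4: B_{8}/(8)! × [f^{(7)}(28) − f^{(7)}(5)] = −1/1209600 × (5.33613e-08 − 0.00921600) = 7.61900e-09.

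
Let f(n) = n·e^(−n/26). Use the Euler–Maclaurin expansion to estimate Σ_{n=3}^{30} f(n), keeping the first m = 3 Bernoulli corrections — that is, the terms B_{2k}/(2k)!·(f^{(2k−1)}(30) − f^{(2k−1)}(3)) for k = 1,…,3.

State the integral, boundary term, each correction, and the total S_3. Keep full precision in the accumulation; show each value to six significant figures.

S_3 ≈ 218.576

∫_3^30 x·e^(−x/26) dx evaluates to 212.578.
½[f(3) + f(30)] = ½[2.67307 + 9.46264] = 6.06785.
So far: 218.646.
Order-1 term: 1/12 · (-0.0485263 − 0.788213) = -0.0697283.
Partial sum through k=1: 218.576.
Order-2 term: −1/720 · (0.000861414 − 0.00380216) = 4.08437e-06.
Partial sum through k=2: 218.576.
Order-3 term: 1/30240 · (2.65475e-06 − 9.52415e-06) = -2.27162e-10.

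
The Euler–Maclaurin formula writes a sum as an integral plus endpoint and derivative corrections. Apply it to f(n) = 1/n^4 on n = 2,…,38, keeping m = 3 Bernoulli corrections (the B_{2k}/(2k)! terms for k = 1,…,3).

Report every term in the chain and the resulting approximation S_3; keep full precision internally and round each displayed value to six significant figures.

S_3 ≈ 0.0824594

∫_2^38 1/x^4 dx evaluates to 0.0416606.
½[f(2) + f(38)] = ½[0.0625000 + 4.79585e-07] = 0.0312502.
Integral + boundary = 0.0729108.
Correction k=1: B_{2}/2! · (f^{(1)}(38) − f^{(1)}(2)) = 1/12 · (-5.04826e-08 − (-0.125000)) = 0.0104167.
Running total after k=1: 0.0833275.
Correction k=2: B_{4}/4! · (f^{(3)}(38) − f^{(3)}(2)) = −1/720 · (-1.04881e-09 − (-0.937500)) = -0.00130208.
Running total after k=2: 0.0820254.
Correction k=3: B_{6}/6! · (f^{(5)}(38) − f^{(5)}(2)) = 1/30240 · (-4.06740e-11 − (-13.1250)) = 0.000434028.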